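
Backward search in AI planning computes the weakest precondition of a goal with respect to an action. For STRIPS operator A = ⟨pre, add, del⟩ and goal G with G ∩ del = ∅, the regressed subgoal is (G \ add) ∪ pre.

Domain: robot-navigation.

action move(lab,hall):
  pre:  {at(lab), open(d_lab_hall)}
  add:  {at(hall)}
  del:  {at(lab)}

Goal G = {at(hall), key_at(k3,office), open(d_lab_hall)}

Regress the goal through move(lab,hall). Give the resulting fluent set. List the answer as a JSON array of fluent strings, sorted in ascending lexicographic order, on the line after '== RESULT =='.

Regress:
  G ∩ del = {}  (empty — regression defined)
  G \ add = {at(hall), key_at(k3,office), open(d_lab_hall)} \ {at(hall)} = {key_at(k3,office), open(d_lab_hall)}
  ∪ pre   = {key_at(k3,office), open(d_lab_hall)} ∪ {at(lab), open(d_lab_hall)}
          = {at(lab), key_at(k3,office), open(d_lab_hall)}

== RESULT ==
["at(lab)", "key_at(k3,office)", "open(d_lab_hall)"]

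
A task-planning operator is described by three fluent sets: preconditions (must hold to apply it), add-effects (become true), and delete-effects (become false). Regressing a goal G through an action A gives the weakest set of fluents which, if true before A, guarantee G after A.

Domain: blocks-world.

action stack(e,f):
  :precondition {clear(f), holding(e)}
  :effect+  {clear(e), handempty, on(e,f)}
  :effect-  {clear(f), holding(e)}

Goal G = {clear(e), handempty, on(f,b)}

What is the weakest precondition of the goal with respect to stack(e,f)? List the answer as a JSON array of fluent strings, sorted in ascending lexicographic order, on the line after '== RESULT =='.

Compute (G \ add) ∪ pre:
  G ∩ del = {}  (empty — regression defined)
  G \ add = {clear(e), handempty, on(f,b)} \ {clear(e), handempty, on(e,f)} = {on(f,b)}
  ∪ pre   = {on(f,b)} ∪ {clear(f), holding(e)}
          = {clear(f), holding(e), on(f,b)}

== RESULT ==
["clear(f)", "holding(e)", "on(f,b)"]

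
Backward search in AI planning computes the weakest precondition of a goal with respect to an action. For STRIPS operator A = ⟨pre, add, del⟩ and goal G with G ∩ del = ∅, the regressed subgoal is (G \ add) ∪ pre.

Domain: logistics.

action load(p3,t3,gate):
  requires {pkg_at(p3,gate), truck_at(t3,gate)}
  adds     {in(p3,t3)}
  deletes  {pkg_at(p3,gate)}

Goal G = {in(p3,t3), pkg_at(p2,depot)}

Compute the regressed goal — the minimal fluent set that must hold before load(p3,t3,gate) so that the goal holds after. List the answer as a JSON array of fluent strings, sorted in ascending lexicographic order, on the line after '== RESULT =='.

Regress:
  G ∩ del = {}  (empty — regression defined)
  G \ add = {in(p3,t3), pkg_at(p2,depot)} \ {in(p3,t3)} = {pkg_at(p2,depot)}
  ∪ pre   = {pkg_at(p2,depot)} ∪ {pkg_at(p3,gate), truck_at(t3,gate)}
          = {pkg_at(p2,depot), pkg_at(p3,gate), truck_at(t3,gate)}

== RESULT ==
["pkg_at(p2,depot)", "pkg_at(p3,gate)", "truck_at(t3,gate)"]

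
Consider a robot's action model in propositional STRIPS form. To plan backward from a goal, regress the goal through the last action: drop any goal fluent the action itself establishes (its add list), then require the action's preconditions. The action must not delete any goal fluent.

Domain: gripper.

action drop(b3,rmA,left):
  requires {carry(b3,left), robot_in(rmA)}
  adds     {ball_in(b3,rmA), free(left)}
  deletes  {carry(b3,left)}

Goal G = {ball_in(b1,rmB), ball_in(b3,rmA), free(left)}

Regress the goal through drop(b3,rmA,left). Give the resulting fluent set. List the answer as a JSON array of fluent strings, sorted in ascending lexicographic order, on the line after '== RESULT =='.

Regress:
  G ∩ del = {}  (empty — regression defined)
  G \ add = {ball_in(b1,rmB), ball_in(b3,rmA), free(left)} \ {ball_in(b3,rmA), free(left)} = {ball_in(b1,rmB)}
  ∪ pre   = {ball_in(b1,rmB)} ∪ {carry(b3,left), robot_in(rmA)}
          = {ball_in(b1,rmB), carry(b3,left), robot_in(rmA)}

== RESULT ==
["ball_in(b1,rmB)", "carry(b3,left)", "robot_in(rmA)"]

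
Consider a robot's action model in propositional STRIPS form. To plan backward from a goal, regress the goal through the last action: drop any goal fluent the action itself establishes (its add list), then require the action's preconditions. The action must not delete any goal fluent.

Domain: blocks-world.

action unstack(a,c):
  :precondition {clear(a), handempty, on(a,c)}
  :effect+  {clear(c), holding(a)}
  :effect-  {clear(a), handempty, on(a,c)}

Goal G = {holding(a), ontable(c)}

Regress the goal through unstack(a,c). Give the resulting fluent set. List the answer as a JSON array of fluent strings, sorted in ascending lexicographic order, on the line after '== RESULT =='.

Regress:
  G ∩ del = {}  (empty — regression defined)
  G \ add = {holding(a), ontable(c)} \ {clear(c), holding(a)} = {ontable(c)}
  ∪ pre   = {ontable(c)} ∪ {clear(a), handempty, on(a,c)}
          = {clear(a), handempty, on(a,c), ontable(c)}

== RESULT ==
["clear(a)", "handempty", "on(a,c)", "ontable(c)"]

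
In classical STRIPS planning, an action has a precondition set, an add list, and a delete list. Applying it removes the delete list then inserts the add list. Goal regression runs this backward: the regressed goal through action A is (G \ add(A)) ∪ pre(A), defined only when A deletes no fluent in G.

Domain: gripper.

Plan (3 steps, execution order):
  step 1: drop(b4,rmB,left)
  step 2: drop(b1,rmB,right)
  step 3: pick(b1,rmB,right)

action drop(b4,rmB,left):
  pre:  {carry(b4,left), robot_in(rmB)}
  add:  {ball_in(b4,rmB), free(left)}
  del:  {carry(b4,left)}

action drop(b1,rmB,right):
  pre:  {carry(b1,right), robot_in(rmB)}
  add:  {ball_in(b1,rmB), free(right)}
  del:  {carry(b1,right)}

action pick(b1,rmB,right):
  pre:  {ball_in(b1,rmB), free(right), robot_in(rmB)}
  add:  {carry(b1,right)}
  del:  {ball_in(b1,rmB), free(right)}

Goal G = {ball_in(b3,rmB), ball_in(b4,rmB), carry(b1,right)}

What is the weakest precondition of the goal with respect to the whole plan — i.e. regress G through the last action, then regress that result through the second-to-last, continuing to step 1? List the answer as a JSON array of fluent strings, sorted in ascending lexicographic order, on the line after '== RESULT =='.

Regress step by step:
  through step 3 (pick(b1,rmB,right)): drop {carry(b1,right)}, keep {ball_in(b3,rmB), ball_in(b4,rmB)}, require {ball_in(b1,rmB), free(right), robot_in(rmB)}
    → {ball_in(b1,rmB), ball_in(b3,rmB), ball_in(b4,rmB), free(right), robot_in(rmB)}
  through step 2 (drop(b1,rmB,right)): drop {ball_in(b1,rmB), free(right)}, keep {ball_in(b3,rmB), ball_in(b4,rmB), robot_in(rmB)}, require {carry(b1,right), robot_in(rmB)}
    → {ball_in(b3,rmB), ball_in(b4,rmB), carry(b1,right), robot_in(rmB)}
  through step 1 (drop(b4,rmB,left)): drop {ball_in(b4,rmB)}, keep {ball_in(b3,rmB), carry(b1,right), robot_in(rmB)}, require {carry(b4,left), robot_in(rmB)}
    → {ball_in(b3,rmB), carry(b1,right), carry(b4,left), robot_in(rmB)}

== RESULT ==
["ball_in(b3,rmB)", "carry(b1,right)", "carry(b4,left)", "robot_in(rmB)"]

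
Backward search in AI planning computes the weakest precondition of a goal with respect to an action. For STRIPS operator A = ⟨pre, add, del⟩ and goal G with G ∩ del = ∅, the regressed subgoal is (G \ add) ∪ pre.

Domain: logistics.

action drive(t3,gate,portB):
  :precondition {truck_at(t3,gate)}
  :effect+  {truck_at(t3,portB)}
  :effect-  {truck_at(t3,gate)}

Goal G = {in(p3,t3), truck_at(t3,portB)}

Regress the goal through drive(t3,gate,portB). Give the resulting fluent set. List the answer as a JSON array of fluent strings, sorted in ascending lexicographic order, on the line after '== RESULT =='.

Compute (G \ add) ∪ pre:
  G ∩ del = {}  (empty — regression defined)
  G \ add = {in(p3,t3), truck_at(t3,portB)} \ {truck_at(t3,portB)} = {in(p3,t3)}
  ∪ pre   = {in(p3,t3)} ∪ {truck_at(t3,gate)}
          = {in(p3,t3), truck_at(t3,gate)}

== RESULT ==
["in(p3,t3)", "truck_at(t3,gate)"]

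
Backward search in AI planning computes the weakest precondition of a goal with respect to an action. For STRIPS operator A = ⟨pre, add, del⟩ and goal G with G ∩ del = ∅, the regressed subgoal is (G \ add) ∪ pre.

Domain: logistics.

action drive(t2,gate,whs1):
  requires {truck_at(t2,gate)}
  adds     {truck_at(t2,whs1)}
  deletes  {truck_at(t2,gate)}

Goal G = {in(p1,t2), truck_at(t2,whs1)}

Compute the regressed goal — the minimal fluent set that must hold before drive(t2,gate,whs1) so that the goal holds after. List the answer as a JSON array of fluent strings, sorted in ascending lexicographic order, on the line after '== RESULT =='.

Compute (G \ add) ∪ pre:
  G ∩ del = {}  (empty — regression defined)
  G \ add = {in(p1,t2), truck_at(t2,whs1)} \ {truck_at(t2,whs1)} = {in(p1,t2)}
  ∪ pre   = {in(p1,t2)} ∪ {truck_at(t2,gate)}
          = {in(p1,t2), truck_at(t2,gate)}

== RESULT ==
["in(p1,t2)", "truck_at(t2,gate)"]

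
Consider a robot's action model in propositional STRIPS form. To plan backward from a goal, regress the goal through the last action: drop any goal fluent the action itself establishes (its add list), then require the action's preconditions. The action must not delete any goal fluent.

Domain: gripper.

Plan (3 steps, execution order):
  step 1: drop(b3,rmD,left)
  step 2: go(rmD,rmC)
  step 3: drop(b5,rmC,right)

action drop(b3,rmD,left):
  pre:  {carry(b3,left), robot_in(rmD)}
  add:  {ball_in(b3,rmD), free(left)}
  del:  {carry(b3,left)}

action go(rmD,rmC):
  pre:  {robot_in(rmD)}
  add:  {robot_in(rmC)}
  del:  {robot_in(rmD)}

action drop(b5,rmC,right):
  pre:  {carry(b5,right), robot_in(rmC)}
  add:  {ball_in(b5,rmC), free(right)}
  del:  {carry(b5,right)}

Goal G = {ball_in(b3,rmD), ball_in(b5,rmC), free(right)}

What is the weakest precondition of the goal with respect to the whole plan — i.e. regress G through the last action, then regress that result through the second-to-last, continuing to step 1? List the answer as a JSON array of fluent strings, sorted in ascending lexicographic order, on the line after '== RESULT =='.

Work backward from the goal:
  through step 3 (drop(b5,rmC,right)): drop {ball_in(b5,rmC), free(right)}, keep {ball_in(b3,rmD)}, require {carry(b5,right), robot_in(rmC)}
    → {ball_in(b3,rmD), carry(b5,right), robot_in(rmC)}
  through step 2 (go(rmD,rmC)): drop {robot_in(rmC)}, keep {ball_in(b3,rmD), carry(b5,right)}, require {robot_in(rmD)}
    → {ball_in(b3,rmD), carry(b5,right), robot_in(rmD)}
  through step 1 (drop(b3,rmD,left)): drop {ball_in(b3,rmD)}, keep {carry(b5,right), robot_in(rmD)}, require {carry(b3,left), robot_in(rmD)}
    → {carry(b3,left), carry(b5,right), robot_in(rmD)}

== RESULT ==
["carry(b3,left)", "carry(b5,right)", "robot_in(rmD)"]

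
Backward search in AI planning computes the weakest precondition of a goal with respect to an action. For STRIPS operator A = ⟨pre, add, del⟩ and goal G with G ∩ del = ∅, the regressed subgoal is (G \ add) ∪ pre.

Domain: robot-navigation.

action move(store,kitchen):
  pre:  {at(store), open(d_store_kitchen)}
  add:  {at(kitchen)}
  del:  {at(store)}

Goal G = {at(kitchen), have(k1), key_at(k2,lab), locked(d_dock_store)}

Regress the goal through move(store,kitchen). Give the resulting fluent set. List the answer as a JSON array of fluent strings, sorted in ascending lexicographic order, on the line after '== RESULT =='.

Regress:
  G ∩ del = {}  (empty — regression defined)
  G \ add = {at(kitchen), have(k1), key_at(k2,lab), locked(d_dock_store)} \ {at(kitchen)} = {have(k1), key_at(k2,lab), locked(d_dock_store)}
  ∪ pre   = {have(k1), key_at(k2,lab), locked(d_dock_store)} ∪ {at(store), open(d_store_kitchen)}
          = {at(store), have(k1), key_at(k2,lab), locked(d_dock_store), open(d_store_kitchen)}

== RESULT ==
["at(store)", "have(k1)", "key_at(k2,lab)", "locked(d_dock_store)", "open(d_store_kitchen)"]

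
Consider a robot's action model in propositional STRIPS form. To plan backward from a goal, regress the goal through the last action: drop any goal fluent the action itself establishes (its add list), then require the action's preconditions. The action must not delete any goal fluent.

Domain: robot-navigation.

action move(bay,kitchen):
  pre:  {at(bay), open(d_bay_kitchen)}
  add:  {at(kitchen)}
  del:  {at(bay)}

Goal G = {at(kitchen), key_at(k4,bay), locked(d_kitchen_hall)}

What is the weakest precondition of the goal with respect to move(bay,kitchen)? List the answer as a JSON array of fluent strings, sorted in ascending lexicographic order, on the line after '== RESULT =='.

Compute (G \ add) ∪ pre:
  G ∩ del = {}  (empty — regression defined)
  G \ add = {at(kitchen), key_at(k4,bay), locked(d_kitchen_hall)} \ {at(kitchen)} = {key_at(k4,bay), locked(d_kitchen_hall)}
  ∪ pre   = {key_at(k4,bay), locked(d_kitchen_hall)} ∪ {at(bay), open(d_bay_kitchen)}
          = {at(bay), key_at(k4,bay), locked(d_kitchen_hall), open(d_bay_kitchen)}

== RESULT ==
["at(bay)", "key_at(k4,bay)", "locked(d_kitchen_hall)", "open(d_bay_kitchen)"]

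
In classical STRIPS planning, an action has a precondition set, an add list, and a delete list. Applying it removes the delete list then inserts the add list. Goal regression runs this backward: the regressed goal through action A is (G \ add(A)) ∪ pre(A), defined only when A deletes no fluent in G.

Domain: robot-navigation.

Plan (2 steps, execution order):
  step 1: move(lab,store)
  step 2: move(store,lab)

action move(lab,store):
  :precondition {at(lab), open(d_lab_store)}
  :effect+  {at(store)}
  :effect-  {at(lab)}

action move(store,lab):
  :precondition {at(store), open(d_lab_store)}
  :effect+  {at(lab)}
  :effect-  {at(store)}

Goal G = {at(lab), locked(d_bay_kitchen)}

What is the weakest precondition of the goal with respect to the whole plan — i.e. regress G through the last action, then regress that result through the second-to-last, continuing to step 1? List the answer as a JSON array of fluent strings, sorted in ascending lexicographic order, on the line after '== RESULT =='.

Regress step by step:
  through step 2 (move(store,lab)): drop {at(lab)}, keep {locked(d_bay_kitchen)}, require {at(store), open(d_lab_store)}
    → {at(store), locked(d_bay_kitchen), open(d_lab_store)}
  through step 1 (move(lab,store)): drop {at(store)}, keep {locked(d_bay_kitchen), open(d_lab_store)}, require {at(lab), open(d_lab_store)}
    → {at(lab), locked(d_bay_kitchen), open(d_lab_store)}

== RESULT ==
["at(lab)", "locked(d_bay_kitchen)", "open(d_lab_store)"]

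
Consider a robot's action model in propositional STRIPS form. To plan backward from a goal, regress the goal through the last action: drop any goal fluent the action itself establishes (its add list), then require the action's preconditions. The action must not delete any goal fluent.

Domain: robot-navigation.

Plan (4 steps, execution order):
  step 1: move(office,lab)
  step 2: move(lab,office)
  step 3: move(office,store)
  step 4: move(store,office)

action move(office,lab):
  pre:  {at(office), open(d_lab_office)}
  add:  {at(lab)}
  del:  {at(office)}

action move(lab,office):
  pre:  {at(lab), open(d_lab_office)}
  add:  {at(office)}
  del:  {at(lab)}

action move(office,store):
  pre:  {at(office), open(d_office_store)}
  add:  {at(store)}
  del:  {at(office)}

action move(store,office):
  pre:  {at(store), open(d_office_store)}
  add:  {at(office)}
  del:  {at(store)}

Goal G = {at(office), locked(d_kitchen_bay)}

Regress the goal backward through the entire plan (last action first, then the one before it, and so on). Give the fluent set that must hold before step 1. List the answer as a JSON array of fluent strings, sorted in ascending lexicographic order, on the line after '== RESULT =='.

Regress step by step:
  through step 4 (move(store,office)): drop {at(office)}, keep {locked(d_kitchen_bay)}, require {at(store), open(d_office_store)}
    → {at(store), locked(d_kitchen_bay), open(d_office_store)}
  through step 3 (move(office,store)): drop {at(store)}, keep {locked(d_kitchen_bay), open(d_office_store)}, require {at(office), open(d_office_store)}
    → {at(office), locked(d_kitchen_bay), open(d_office_store)}
  through step 2 (move(lab,office)): drop {at(office)}, keep {locked(d_kitchen_bay), open(d_office_store)}, require {at(lab), open(d_lab_office)}
    → {at(lab), locked(d_kitchen_bay), open(d_lab_office), open(d_office_store)}
  through step 1 (move(office,lab)): drop {at(lab)}, keep {locked(d_kitchen_bay), open(d_lab_office), open(d_office_store)}, require {at(office), open(d_lab_office)}
    → {at(office), locked(d_kitchen_bay), open(d_lab_office), open(d_office_store)}

== RESULT ==
["at(office)", "locked(d_kitchen_bay)", "open(d_lab_office)", "open(d_office_store)"]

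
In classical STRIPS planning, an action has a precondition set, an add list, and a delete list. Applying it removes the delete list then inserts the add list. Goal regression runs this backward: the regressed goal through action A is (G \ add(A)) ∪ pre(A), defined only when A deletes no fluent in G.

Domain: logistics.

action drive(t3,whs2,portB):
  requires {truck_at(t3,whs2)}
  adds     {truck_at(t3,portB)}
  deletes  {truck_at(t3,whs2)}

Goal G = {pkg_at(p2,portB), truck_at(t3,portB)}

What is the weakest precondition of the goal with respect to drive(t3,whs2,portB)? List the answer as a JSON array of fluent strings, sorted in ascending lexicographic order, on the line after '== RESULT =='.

Regress:
  G ∩ del = {}  (empty — regression defined)
  G \ add = {pkg_at(p2,portB), truck_at(t3,portB)} \ {truck_at(t3,portB)} = {pkg_at(p2,portB)}
  ∪ pre   = {pkg_at(p2,portB)} ∪ {truck_at(t3,whs2)}
          = {pkg_at(p2,portB), truck_at(t3,whs2)}

== RESULT ==
["pkg_at(p2,portB)", "truck_at(t3,whs2)"]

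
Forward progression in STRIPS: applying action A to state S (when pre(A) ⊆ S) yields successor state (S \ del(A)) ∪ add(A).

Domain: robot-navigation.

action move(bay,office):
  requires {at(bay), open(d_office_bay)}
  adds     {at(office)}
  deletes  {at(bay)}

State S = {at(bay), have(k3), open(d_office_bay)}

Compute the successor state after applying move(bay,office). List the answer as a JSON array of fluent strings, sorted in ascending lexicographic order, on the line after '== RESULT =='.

Compute (S \ del) ∪ add:
  pre ⊆ S: {at(bay), open(d_office_bay)} ⊆ S  — applicable
  S \ del = {have(k3), open(d_office_bay)}
  ∪ add   = {at(office), have(k3), open(d_office_bay)}

== RESULT ==
["at(office)", "have(k3)", "open(d_office_bay)"]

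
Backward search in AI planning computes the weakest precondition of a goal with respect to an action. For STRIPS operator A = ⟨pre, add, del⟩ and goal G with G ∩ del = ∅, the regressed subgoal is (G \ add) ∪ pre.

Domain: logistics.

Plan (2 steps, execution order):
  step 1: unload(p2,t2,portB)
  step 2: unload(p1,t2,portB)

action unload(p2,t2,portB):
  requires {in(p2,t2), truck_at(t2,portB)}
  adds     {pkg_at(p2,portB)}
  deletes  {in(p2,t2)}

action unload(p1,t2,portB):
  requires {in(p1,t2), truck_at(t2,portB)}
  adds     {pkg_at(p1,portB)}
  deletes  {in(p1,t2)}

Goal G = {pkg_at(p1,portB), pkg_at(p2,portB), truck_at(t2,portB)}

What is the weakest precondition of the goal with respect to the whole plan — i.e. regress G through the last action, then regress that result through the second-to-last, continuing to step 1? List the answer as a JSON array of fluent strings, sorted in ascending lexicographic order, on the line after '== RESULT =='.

Work backward from the goal:
  through step 2 (unload(p1,t2,portB)): drop {pkg_at(p1,portB)}, keep {pkg_at(p2,portB), truck_at(t2,portB)}, require {in(p1,t2), truck_at(t2,portB)}
    → {in(p1,t2), pkg_at(p2,portB), truck_at(t2,portB)}
  through step 1 (unload(p2,t2,portB)): drop {pkg_at(p2,portB)}, keep {in(p1,t2), truck_at(t2,portB)}, require {in(p2,t2), truck_at(t2,portB)}
    → {in(p1,t2), in(p2,t2), truck_at(t2,portB)}

== RESULT ==
["in(p1,t2)", "in(p2,t2)", "truck_at(t2,portB)"]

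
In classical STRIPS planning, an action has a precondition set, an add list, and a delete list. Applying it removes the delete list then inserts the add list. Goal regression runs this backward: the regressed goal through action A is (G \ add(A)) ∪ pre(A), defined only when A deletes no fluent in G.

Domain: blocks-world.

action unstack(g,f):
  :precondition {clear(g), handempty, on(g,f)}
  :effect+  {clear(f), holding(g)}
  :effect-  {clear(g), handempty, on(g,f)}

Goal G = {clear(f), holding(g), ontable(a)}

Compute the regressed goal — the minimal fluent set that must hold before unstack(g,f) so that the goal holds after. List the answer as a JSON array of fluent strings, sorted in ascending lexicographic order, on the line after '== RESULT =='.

Compute (G \ add) ∪ pre:
  G ∩ del = {}  (empty — regression defined)
  G \ add = {clear(f), holding(g), ontable(a)} \ {clear(f), holding(g)} = {ontable(a)}
  ∪ pre   = {ontable(a)} ∪ {clear(g), handempty, on(g,f)}
          = {clear(g), handempty, on(g,f), ontable(a)}

== RESULT ==
["clear(g)", "handempty", "on(g,f)", "ontable(a)"]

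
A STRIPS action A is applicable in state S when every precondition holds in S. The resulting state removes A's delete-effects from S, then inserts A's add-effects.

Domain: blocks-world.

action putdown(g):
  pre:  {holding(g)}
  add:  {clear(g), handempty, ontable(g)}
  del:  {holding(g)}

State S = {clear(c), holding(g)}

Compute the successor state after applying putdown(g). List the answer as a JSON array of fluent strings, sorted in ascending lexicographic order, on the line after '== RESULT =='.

Progress:
  pre ⊆ S: {holding(g)} ⊆ S  — applicable
  S \ del = {clear(c)}
  ∪ add   = {clear(c), clear(g), handempty, ontable(g)}

== RESULT ==
["clear(c)", "clear(g)", "handempty", "ontable(g)"]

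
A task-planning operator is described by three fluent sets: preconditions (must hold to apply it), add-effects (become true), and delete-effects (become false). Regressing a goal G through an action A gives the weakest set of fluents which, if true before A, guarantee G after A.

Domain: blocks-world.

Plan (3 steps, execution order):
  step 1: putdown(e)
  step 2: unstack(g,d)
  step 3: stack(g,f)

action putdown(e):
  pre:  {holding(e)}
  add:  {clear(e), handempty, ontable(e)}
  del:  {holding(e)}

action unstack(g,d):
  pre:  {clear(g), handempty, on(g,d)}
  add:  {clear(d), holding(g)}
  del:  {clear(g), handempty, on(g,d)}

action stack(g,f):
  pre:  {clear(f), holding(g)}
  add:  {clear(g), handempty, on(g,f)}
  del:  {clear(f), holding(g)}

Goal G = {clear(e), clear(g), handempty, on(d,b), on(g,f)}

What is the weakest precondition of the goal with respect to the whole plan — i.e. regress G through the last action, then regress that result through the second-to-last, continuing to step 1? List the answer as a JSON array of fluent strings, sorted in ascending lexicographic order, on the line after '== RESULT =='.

Work backward from the goal:
  through step 3 (stack(g,f)): drop {clear(g), handempty, on(g,f)}, keep {clear(e), on(d,b)}, require {clear(f), holding(g)}
    → {clear(e), clear(f), holding(g), on(d,b)}
  through step 2 (unstack(g,d)): drop {holding(g)}, keep {clear(e), clear(f), on(d,b)}, require {clear(g), handempty, on(g,d)}
    → {clear(e), clear(f), clear(g), handempty, on(d,b), on(g,d)}
  through step 1 (putdown(e)): drop {clear(e), handempty}, keep {clear(f), clear(g), on(d,b), on(g,d)}, require {holding(e)}
    → {clear(f), clear(g), holding(e), on(d,b), on(g,d)}

== RESULT ==
["clear(f)", "clear(g)", "holding(e)", "on(d,b)", "on(g,d)"]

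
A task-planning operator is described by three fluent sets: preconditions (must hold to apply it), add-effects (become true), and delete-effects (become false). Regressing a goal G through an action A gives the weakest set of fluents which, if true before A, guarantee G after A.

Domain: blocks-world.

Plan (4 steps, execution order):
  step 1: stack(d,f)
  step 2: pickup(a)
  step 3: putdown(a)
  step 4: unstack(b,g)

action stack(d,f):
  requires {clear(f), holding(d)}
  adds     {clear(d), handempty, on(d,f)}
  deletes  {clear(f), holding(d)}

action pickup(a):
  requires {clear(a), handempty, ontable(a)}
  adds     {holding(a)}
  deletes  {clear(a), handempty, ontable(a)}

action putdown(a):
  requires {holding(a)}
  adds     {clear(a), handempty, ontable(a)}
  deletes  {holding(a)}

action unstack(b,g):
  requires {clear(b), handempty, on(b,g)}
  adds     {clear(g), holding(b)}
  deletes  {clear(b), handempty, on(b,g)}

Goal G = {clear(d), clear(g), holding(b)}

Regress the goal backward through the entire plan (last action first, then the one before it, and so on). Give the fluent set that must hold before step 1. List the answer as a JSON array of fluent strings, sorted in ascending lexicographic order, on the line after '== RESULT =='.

Regress step by step:
  through step 4 (unstack(b,g)): drop {clear(g), holding(b)}, keep {clear(d)}, require {clear(b), handempty, on(b,g)}
    → {clear(b), clear(d), handempty, on(b,g)}
  through step 3 (putdown(a)): drop {handempty}, keep {clear(b), clear(d), on(b,g)}, require {holding(a)}
    → {clear(b), clear(d), holding(a), on(b,g)}
  through step 2 (pickup(a)): drop {holding(a)}, keep {clear(b), clear(d), on(b,g)}, require {clear(a), handempty, ontable(a)}
    → {clear(a), clear(b), clear(d), handempty, on(b,g), ontable(a)}
  through step 1 (stack(d,f)): drop {clear(d), handempty}, keep {clear(a), clear(b), on(b,g), ontable(a)}, require {clear(f), holding(d)}
    → {clear(a), clear(b), clear(f), holding(d), on(b,g), ontable(a)}

== RESULT ==
["clear(a)", "clear(b)", "clear(f)", "holding(d)", "on(b,g)", "ontable(a)"]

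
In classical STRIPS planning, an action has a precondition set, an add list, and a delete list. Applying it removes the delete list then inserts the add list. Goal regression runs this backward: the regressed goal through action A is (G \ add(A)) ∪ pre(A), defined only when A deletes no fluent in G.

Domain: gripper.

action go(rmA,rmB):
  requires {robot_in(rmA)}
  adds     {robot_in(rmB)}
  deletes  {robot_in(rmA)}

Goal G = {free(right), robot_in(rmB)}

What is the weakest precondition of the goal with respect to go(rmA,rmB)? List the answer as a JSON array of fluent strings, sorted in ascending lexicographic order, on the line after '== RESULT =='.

Compute (G \ add) ∪ pre:
  G ∩ del = {}  (empty — regression defined)
  G \ add = {free(right), robot_in(rmB)} \ {robot_in(rmB)} = {free(right)}
  ∪ pre   = {free(right)} ∪ {robot_in(rmA)}
          = {free(right), robot_in(rmA)}

== RESULT ==
["free(right)", "robot_in(rmA)"]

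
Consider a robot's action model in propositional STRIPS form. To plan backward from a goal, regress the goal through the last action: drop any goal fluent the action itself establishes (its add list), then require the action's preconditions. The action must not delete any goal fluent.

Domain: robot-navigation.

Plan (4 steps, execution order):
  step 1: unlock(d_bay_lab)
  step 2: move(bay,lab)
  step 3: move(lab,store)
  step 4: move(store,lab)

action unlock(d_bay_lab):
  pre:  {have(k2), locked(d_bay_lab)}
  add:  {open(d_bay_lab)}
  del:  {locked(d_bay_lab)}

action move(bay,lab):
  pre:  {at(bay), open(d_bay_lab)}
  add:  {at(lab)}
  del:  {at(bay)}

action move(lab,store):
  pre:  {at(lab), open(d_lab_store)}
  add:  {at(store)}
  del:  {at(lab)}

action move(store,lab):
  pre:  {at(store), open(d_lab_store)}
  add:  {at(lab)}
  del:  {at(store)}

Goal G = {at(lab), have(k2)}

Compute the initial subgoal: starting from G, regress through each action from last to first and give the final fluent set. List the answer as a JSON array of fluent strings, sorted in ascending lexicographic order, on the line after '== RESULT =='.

Regress step by step:
  through step 4 (move(store,lab)): drop {at(lab)}, keep {have(k2)}, require {at(store), open(d_lab_store)}
    → {at(store), have(k2), open(d_lab_store)}
  through step 3 (move(lab,store)): drop {at(store)}, keep {have(k2), open(d_lab_store)}, require {at(lab), open(d_lab_store)}
    → {at(lab), have(k2), open(d_lab_store)}
  through step 2 (move(bay,lab)): drop {at(lab)}, keep {have(k2), open(d_lab_store)}, require {at(bay), open(d_bay_lab)}
    → {at(bay), have(k2), open(d_bay_lab), open(d_lab_store)}
  through step 1 (unlock(d_bay_lab)): drop {open(d_bay_lab)}, keep {at(bay), have(k2), open(d_lab_store)}, require {have(k2), locked(d_bay_lab)}
    → {at(bay), have(k2), locked(d_bay_lab), open(d_lab_store)}

== RESULT ==
["at(bay)", "have(k2)", "locked(d_bay_lab)", "open(d_lab_store)"]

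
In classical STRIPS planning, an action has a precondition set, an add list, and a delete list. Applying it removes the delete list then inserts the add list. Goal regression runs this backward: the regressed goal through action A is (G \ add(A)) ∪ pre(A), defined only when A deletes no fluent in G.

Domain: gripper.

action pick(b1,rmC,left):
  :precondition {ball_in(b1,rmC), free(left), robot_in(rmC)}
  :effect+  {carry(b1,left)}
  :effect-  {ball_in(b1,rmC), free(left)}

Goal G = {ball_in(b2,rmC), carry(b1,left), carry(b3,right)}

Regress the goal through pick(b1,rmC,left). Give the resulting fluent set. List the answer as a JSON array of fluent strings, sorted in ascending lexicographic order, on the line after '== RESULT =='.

Regress:
  G ∩ del = {}  (empty — regression defined)
  G \ add = {ball_in(b2,rmC), carry(b1,left), carry(b3,right)} \ {carry(b1,left)} = {ball_in(b2,rmC), carry(b3,right)}
  ∪ pre   = {ball_in(b2,rmC), carry(b3,right)} ∪ {ball_in(b1,rmC), free(left), robot_in(rmC)}
          = {ball_in(b1,rmC), ball_in(b2,rmC), carry(b3,right), free(left), robot_in(rmC)}

== RESULT ==
["ball_in(b1,rmC)", "ball_in(b2,rmC)", "carry(b3,right)", "free(left)", "robot_in(rmC)"]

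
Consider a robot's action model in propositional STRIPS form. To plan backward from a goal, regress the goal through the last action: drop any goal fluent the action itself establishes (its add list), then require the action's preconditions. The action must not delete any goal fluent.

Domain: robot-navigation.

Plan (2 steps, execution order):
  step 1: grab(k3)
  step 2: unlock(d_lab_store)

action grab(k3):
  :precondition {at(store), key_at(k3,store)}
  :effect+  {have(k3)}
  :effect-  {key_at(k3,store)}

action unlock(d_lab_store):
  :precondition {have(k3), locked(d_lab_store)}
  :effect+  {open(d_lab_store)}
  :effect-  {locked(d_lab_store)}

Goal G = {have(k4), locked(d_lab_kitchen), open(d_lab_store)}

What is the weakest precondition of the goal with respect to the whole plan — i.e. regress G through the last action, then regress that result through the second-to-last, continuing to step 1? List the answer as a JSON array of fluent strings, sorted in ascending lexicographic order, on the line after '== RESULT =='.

Work backward from the goal:
  through step 2 (unlock(d_lab_store)): drop {open(d_lab_store)}, keep {have(k4), locked(d_lab_kitchen)}, require {have(k3), locked(d_lab_store)}
    → {have(k3), have(k4), locked(d_lab_kitchen), locked(d_lab_store)}
  through step 1 (grab(k3)): drop {have(k3)}, keep {have(k4), locked(d_lab_kitchen), locked(d_lab_store)}, require {at(store), key_at(k3,store)}
    → {at(store), have(k4), key_at(k3,store), locked(d_lab_kitchen), locked(d_lab_store)}

== RESULT ==
["at(store)", "have(k4)", "key_at(k3,store)", "locked(d_lab_kitchen)", "locked(d_lab_store)"]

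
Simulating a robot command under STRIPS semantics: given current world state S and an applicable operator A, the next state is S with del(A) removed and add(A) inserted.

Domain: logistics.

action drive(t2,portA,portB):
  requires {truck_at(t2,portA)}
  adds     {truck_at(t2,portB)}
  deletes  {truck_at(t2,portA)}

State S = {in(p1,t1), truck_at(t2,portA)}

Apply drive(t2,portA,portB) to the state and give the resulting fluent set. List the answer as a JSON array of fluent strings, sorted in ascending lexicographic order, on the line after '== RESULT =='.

Progress:
  pre ⊆ S: {truck_at(t2,portA)} ⊆ S  — applicable
  S \ del = {in(p1,t1)}
  ∪ add   = {in(p1,t1), truck_at(t2,portB)}

== RESULT ==
["in(p1,t1)", "truck_at(t2,portB)"]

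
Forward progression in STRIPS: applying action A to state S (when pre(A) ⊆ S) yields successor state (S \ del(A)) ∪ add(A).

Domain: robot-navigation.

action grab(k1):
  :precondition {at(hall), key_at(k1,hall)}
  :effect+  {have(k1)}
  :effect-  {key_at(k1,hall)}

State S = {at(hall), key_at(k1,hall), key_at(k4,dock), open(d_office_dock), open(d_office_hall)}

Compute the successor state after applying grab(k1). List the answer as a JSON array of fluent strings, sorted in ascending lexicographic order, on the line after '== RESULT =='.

Progress:
  pre ⊆ S: {at(hall), key_at(k1,hall)} ⊆ S  — applicable
  S \ del = {at(hall), key_at(k4,dock), open(d_office_dock), open(d_office_hall)}
  ∪ add   = {at(hall), have(k1), key_at(k4,dock), open(d_office_dock), open(d_office_hall)}

== RESULT ==
["at(hall)", "have(k1)", "key_at(k4,dock)", "open(d_office_dock)", "open(d_office_hall)"]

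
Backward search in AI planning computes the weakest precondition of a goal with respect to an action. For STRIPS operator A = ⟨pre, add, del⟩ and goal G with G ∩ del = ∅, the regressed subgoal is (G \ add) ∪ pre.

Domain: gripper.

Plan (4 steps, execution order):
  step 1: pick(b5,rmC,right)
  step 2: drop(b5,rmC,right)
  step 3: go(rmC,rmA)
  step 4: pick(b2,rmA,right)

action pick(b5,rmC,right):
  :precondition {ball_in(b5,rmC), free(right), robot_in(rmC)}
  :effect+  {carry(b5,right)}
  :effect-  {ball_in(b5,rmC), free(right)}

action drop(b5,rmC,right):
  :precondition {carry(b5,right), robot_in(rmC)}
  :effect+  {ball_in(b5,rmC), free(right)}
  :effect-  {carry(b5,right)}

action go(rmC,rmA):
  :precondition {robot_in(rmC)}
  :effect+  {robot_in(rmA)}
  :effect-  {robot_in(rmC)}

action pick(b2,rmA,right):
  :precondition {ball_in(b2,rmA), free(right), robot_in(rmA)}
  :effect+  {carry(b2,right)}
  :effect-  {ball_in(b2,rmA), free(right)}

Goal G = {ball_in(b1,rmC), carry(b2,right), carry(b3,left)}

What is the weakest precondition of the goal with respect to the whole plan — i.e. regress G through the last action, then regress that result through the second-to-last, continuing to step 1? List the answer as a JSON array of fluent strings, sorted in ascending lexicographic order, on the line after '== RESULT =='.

Regress step by step:
  through step 4 (pick(b2,rmA,right)): drop {carry(b2,right)}, keep {ball_in(b1,rmC), carry(b3,left)}, require {ball_in(b2,rmA), free(right), robot_in(rmA)}
    → {ball_in(b1,rmC), ball_in(b2,rmA), carry(b3,left), free(right), robot_in(rmA)}
  through step 3 (go(rmC,rmA)): drop {robot_in(rmA)}, keep {ball_in(b1,rmC), ball_in(b2,rmA), carry(b3,left), free(right)}, require {robot_in(rmC)}
    → {ball_in(b1,rmC), ball_in(b2,rmA), carry(b3,left), free(right), robot_in(rmC)}
  through step 2 (drop(b5,rmC,right)): drop {free(right)}, keep {ball_in(b1,rmC), ball_in(b2,rmA), carry(b3,left), robot_in(rmC)}, require {carry(b5,right), robot_in(rmC)}
    → {ball_in(b1,rmC), ball_in(b2,rmA), carry(b3,left), carry(b5,right), robot_in(rmC)}
  through step 1 (pick(b5,rmC,right)): drop {carry(b5,right)}, keep {ball_in(b1,rmC), ball_in(b2,rmA), carry(b3,left), robot_in(rmC)}, require {ball_in(b5,rmC), free(right), robot_in(rmC)}
    → {ball_in(b1,rmC), ball_in(b2,rmA), ball_in(b5,rmC), carry(b3,left), free(right), robot_in(rmC)}

== RESULT ==
["ball_in(b1,rmC)", "ball_in(b2,rmA)", "ball_in(b5,rmC)", "carry(b3,left)", "free(right)", "robot_in(rmC)"]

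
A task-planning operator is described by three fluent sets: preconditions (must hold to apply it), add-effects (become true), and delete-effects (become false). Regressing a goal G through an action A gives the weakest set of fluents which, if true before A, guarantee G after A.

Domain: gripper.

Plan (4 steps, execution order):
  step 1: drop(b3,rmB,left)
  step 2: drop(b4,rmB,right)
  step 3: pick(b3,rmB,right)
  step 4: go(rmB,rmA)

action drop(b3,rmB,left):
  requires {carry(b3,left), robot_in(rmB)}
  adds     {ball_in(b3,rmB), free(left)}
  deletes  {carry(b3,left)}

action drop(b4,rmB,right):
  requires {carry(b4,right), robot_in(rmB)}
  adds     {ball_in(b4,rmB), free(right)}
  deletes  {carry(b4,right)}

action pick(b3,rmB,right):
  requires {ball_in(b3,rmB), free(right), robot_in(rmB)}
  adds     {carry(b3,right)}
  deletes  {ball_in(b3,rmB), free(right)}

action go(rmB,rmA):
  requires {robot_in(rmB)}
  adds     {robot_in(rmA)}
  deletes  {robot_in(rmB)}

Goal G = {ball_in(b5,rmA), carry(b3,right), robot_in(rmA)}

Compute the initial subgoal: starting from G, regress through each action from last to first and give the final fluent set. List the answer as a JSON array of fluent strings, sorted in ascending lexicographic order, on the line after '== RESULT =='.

Work backward from the goal:
  through step 4 (go(rmB,rmA)): drop {robot_in(rmA)}, keep {ball_in(b5,rmA), carry(b3,right)}, require {robot_in(rmB)}
    → {ball_in(b5,rmA), carry(b3,right), robot_in(rmB)}
  through step 3 (pick(b3,rmB,right)): drop {carry(b3,right)}, keep {ball_in(b5,rmA), robot_in(rmB)}, require {ball_in(b3,rmB), free(right), robot_in(rmB)}
    → {ball_in(b3,rmB), ball_in(b5,rmA), free(right), robot_in(rmB)}
  through step 2 (drop(b4,rmB,right)): drop {free(right)}, keep {ball_in(b3,rmB), ball_in(b5,rmA), robot_in(rmB)}, require {carry(b4,right), robot_in(rmB)}
    → {ball_in(b3,rmB), ball_in(b5,rmA), carry(b4,right), robot_in(rmB)}
  through step 1 (drop(b3,rmB,left)): drop {ball_in(b3,rmB)}, keep {ball_in(b5,rmA), carry(b4,right), robot_in(rmB)}, require {carry(b3,left), robot_in(rmB)}
    → {ball_in(b5,rmA), carry(b3,left), carry(b4,right), robot_in(rmB)}

== RESULT ==
["ball_in(b5,rmA)", "carry(b3,left)", "carry(b4,right)", "robot_in(rmB)"]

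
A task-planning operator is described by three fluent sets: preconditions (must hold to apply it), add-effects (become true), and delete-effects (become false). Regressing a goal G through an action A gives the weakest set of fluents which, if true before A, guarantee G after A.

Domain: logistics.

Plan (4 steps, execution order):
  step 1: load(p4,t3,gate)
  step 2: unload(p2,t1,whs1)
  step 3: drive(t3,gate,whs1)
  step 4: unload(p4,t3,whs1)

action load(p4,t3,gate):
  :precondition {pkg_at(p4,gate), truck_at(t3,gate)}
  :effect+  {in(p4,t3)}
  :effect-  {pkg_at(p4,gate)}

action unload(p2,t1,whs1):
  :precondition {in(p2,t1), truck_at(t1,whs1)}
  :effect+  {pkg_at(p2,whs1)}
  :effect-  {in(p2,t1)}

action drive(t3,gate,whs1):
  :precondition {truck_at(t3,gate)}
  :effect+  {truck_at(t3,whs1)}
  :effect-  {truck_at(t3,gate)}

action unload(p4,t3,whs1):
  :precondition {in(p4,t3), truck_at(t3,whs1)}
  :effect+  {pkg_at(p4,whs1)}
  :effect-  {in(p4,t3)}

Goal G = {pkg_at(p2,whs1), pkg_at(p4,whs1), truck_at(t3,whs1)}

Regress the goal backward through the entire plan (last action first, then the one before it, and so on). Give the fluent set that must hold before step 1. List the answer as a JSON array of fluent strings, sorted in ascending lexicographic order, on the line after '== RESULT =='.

Work backward from the goal:
  through step 4 (unload(p4,t3,whs1)): drop {pkg_at(p4,whs1)}, keep {pkg_at(p2,whs1), truck_at(t3,whs1)}, require {in(p4,t3), truck_at(t3,whs1)}
    → {in(p4,t3), pkg_at(p2,whs1), truck_at(t3,whs1)}
  through step 3 (drive(t3,gate,whs1)): drop {truck_at(t3,whs1)}, keep {in(p4,t3), pkg_at(p2,whs1)}, require {truck_at(t3,gate)}
    → {in(p4,t3), pkg_at(p2,whs1), truck_at(t3,gate)}
  through step 2 (unload(p2,t1,whs1)): drop {pkg_at(p2,whs1)}, keep {in(p4,t3), truck_at(t3,gate)}, require {in(p2,t1), truck_at(t1,whs1)}
    → {in(p2,t1), in(p4,t3), truck_at(t1,whs1), truck_at(t3,gate)}
  through step 1 (load(p4,t3,gate)): drop {in(p4,t3)}, keep {in(p2,t1), truck_at(t1,whs1), truck_at(t3,gate)}, require {pkg_at(p4,gate), truck_at(t3,gate)}
    → {in(p2,t1), pkg_at(p4,gate), truck_at(t1,whs1), truck_at(t3,gate)}

== RESULT ==
["in(p2,t1)", "pkg_at(p4,gate)", "truck_at(t1,whs1)", "truck_at(t3,gate)"]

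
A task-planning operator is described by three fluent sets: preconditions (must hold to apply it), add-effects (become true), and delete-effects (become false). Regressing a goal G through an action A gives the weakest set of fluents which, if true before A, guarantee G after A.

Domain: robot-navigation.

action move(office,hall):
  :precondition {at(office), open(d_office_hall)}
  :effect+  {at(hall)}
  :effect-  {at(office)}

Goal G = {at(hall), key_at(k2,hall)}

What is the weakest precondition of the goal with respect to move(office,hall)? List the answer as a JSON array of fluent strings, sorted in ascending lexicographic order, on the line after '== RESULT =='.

Regress:
  G ∩ del = {}  (empty — regression defined)
  G \ add = {at(hall), key_at(k2,hall)} \ {at(hall)} = {key_at(k2,hall)}
  ∪ pre   = {key_at(k2,hall)} ∪ {at(office), open(d_office_hall)}
          = {at(office), key_at(k2,hall), open(d_office_hall)}

== RESULT ==
["at(office)", "key_at(k2,hall)", "open(d_office_hall)"]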